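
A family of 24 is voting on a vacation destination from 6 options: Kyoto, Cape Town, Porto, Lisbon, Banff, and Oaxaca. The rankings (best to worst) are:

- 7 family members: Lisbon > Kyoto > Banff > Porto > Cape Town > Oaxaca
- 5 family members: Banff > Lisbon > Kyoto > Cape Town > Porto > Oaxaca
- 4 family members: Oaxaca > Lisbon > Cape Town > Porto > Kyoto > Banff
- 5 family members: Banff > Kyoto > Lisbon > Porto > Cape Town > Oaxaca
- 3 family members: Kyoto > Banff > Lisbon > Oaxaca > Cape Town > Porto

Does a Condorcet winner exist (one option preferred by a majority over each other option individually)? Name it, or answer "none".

Checking pairwise contests:
Lisbon beats Kyoto 16–8.
Kyoto beats Cape Town 20–4.
Kyoto beats Porto 20–4.
Banff beats Lisbon 13–11.
Kyoto beats Banff 14–10.
Kyoto beats Oaxaca 20–4.
Every option loses at least one head-to-head, so there is no Condorcet winner.

none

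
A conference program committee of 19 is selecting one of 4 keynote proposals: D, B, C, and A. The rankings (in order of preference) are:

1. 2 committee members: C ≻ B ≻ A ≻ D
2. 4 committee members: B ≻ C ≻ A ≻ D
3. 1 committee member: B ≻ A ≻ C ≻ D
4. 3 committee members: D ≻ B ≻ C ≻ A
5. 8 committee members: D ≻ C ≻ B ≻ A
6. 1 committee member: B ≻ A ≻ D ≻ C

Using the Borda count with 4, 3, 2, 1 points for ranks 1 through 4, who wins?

D: 2·1 + 4·1 + 1·1 + 3·4 + 8·4 + 1·2 = 53
B: 2·3 + 4·4 + 1·4 + 3·3 + 8·2 + 1·4 = 55
C: 2·4 + 4·3 + 1·2 + 3·2 + 8·3 + 1·1 = 53
A: 2·2 + 4·2 + 1·3 + 3·1 + 8·1 + 1·3 = 29
B has the highest Borda score (55).

B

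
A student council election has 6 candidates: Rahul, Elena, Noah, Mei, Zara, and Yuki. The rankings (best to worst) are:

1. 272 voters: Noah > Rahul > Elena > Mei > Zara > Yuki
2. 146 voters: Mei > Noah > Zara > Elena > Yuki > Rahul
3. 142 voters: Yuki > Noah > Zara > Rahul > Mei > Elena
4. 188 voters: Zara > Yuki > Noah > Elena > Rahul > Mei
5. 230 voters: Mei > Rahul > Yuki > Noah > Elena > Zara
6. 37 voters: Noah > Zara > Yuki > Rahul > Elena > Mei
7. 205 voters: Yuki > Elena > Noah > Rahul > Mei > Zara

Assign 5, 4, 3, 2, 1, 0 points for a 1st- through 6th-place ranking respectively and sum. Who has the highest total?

Rahul: 272·4 + 146·0 + 142·2 + 188·1 + 230·4 + 37·2 + 205·2 = 2964
Elena: 272·3 + 146·2 + 142·0 + 188·2 + 230·1 + 37·1 + 205·4 = 2571
Noah: 272·5 + 146·4 + 142·4 + 188·3 + 230·2 + 37·5 + 205·3 = 4336
Mei: 272·2 + 146·5 + 142·1 + 188·0 + 230·5 + 37·0 + 205·1 = 2771
Zara: 272·1 + 146·3 + 142·3 + 188·5 + 230·0 + 37·4 + 205·0 = 2224
Yuki: 272·0 + 146·1 + 142·5 + 188·4 + 230·3 + 37·3 + 205·5 = 3434
Noah has the highest Borda score (4336).

Noah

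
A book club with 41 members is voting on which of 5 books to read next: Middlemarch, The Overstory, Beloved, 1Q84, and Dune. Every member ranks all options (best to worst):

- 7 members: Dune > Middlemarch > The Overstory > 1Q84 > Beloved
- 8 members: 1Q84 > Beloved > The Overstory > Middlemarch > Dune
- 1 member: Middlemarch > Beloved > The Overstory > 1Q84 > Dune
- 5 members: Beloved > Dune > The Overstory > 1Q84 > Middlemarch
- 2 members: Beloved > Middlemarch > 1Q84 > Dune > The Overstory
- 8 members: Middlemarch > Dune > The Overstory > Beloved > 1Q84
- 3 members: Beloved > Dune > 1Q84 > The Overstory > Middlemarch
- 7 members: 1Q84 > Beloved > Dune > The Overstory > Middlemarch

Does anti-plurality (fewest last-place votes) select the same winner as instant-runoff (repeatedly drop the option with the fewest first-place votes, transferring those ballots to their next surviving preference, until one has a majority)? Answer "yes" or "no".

Anti-plurality — last-place votes: Middlemarch 15, The Overstory 2, Beloved 7, 1Q84 8, Dune 9. Winner: The Overstory.
Instant-runoff — R1 Middlemarch 9, The Overstory 0, Beloved 10, 1Q84 15, Dune 7 (The Overstory out); R2 Middlemarch 9, Beloved 10, 1Q84 15, Dune 7 (Dune out); R3 Middlemarch 16, Beloved 10, 1Q84 15 (Beloved out); R4 Middlemarch 18, 1Q84 23 (1Q84 winner). Winner: 1Q84.
The two methods disagree.

no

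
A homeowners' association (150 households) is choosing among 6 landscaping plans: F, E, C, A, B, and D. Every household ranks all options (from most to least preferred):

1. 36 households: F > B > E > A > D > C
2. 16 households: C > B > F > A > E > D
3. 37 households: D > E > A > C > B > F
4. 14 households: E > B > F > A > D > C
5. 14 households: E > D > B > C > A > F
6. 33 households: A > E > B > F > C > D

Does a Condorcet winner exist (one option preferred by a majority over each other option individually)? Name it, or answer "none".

E

E vs F: 98–52 for E.
E vs C: 134–16 for E.
E vs A: 101–49 for E.
E vs B: 98–52 for E.
E vs D: 113–37 for E.
E beats every other option head-to-head.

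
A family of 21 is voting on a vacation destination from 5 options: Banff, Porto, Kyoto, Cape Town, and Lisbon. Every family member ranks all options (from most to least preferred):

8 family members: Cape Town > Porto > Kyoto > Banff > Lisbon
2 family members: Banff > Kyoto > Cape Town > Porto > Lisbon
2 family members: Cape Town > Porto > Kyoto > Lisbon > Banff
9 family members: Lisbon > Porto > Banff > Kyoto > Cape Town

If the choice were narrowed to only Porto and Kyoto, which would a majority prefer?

Voters preferring Porto to Kyoto: 19; preferring Kyoto to Porto: 2.
Porto wins the head-to-head.

Porto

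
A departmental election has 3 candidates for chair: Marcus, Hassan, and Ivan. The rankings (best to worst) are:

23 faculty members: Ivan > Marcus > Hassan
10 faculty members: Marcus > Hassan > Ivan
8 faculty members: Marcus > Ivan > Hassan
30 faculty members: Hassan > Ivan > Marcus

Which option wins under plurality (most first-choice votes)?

Hassan

First-place votes: Marcus 18, Hassan 30, Ivan 23.
Hassan has the most first-place votes.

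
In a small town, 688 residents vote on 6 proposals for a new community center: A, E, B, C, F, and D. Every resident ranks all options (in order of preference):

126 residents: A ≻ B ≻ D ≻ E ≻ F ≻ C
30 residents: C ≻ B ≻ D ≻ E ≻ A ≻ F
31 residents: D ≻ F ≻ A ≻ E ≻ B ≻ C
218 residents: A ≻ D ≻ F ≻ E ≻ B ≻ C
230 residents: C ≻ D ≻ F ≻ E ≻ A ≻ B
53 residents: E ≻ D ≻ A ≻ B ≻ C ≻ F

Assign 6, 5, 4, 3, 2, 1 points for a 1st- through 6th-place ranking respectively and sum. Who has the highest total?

D

A: 126·6 + 30·2 + 31·4 + 218·6 + 230·2 + 53·4 = 2920
E: 126·3 + 30·3 + 31·3 + 218·3 + 230·3 + 53·6 = 2223
B: 126·5 + 30·5 + 31·2 + 218·2 + 230·1 + 53·3 = 1667
C: 126·1 + 30·6 + 31·1 + 218·1 + 230·6 + 53·2 = 2041
F: 126·2 + 30·1 + 31·5 + 218·4 + 230·4 + 53·1 = 2282
D: 126·4 + 30·4 + 31·6 + 218·5 + 230·5 + 53·5 = 3315
D has the highest Borda score (3315).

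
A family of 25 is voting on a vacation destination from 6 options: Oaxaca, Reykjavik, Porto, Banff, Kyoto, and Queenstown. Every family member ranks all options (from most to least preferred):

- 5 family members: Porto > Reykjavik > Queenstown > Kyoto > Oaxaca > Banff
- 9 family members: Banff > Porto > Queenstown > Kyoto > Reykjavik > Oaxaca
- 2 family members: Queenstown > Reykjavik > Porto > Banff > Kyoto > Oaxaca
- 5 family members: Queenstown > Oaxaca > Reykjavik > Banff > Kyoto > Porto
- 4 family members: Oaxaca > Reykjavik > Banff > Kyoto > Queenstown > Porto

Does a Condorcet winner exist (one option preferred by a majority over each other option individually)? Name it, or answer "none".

none

Checking pairwise contests:
Reykjavik beats Oaxaca 16–9.
Porto beats Reykjavik 14–11.
Banff beats Porto 18–7.
Oaxaca beats Banff 14–11.
Reykjavik beats Kyoto 16–9.
Porto beats Queenstown 14–11.
Every option loses at least one head-to-head, so there is no Condorcet winner.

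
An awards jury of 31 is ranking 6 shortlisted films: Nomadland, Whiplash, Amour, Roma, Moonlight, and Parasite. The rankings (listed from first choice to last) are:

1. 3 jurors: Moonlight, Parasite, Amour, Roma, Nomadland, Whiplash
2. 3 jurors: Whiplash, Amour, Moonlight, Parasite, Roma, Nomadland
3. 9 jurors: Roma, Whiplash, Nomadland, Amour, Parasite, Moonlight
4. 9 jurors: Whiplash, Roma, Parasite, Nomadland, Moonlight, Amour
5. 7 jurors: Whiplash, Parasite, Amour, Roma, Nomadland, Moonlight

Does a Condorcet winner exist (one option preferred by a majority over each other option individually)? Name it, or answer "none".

Whiplash vs Nomadland: 28–3 for Whiplash.
Whiplash vs Amour: 28–3 for Whiplash.
Whiplash vs Roma: 19–12 for Whiplash.
Whiplash vs Moonlight: 28–3 for Whiplash.
Whiplash vs Parasite: 28–3 for Whiplash.
Whiplash beats every other option head-to-head.

Whiplash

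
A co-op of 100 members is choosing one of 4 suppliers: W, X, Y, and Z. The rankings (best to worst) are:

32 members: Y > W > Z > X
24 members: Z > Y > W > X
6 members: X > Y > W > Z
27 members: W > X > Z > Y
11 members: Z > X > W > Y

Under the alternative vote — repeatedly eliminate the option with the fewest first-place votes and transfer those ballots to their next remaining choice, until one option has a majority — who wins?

Round 1: W 27, X 6, Y 32, Z 35. Eliminate X.
Round 2: W 27, Y 38, Z 35. Eliminate W.
Round 3: Y 38, Z 62. Z has a majority.

Z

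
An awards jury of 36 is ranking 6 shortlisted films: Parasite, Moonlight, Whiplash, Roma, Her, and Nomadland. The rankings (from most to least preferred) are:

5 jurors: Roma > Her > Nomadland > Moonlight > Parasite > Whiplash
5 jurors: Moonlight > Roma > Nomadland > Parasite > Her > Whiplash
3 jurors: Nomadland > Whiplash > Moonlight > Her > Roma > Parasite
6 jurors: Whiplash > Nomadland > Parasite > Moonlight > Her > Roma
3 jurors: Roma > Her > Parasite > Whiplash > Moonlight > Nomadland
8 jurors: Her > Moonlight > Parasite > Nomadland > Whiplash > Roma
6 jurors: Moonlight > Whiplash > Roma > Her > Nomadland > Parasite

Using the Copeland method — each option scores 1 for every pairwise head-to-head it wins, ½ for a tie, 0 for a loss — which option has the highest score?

Moonlight

Parasite: beats Whiplash; loses to Moonlight, Roma, Her, and Nomadland → score 1.
Moonlight: beats Parasite, Whiplash, Roma, Her, and Nomadland → score 5.
Whiplash: beats Roma; loses to Parasite, Moonlight, Her, and Nomadland → score 1.
Roma: beats Parasite, Her, and Nomadland; loses to Moonlight and Whiplash → score 3.
Her: beats Parasite, Whiplash, and Nomadland; loses to Moonlight and Roma → score 3.
Nomadland: beats Parasite and Whiplash; loses to Moonlight, Roma, and Her → score 2.
Moonlight has the best pairwise record.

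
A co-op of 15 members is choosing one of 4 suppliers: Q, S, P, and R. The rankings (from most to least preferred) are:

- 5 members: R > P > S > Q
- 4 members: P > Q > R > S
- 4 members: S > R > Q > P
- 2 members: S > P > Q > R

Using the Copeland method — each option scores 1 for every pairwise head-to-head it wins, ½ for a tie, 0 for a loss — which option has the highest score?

Q: loses to S, P, and R → score 0.
S: beats Q; loses to P and R → score 1.
P: beats Q and S; loses to R → score 2.
R: beats Q, S, and P → score 3.
R has the best pairwise record.

R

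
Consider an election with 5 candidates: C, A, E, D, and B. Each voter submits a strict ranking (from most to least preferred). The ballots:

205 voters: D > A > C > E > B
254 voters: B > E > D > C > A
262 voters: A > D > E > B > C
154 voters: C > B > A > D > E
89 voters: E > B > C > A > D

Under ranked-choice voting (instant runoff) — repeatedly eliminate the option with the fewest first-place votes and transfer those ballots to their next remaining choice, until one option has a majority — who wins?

B

Round 1: C 154, A 262, E 89, D 205, B 254. Eliminate E.
Round 2: C 154, A 262, D 205, B 343. Eliminate C.
Round 3: A 262, D 205, B 497. B has a majority.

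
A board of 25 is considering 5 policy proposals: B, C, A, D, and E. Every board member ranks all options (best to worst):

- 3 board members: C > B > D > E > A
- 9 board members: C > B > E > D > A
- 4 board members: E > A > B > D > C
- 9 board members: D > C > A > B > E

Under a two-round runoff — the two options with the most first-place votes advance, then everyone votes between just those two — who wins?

Round 1 first-place votes: B 0, C 12, A 0, D 9, E 4.
C and D advance.
Runoff: C is preferred to D by 12 voters; D by 13.
D wins the runoff.

D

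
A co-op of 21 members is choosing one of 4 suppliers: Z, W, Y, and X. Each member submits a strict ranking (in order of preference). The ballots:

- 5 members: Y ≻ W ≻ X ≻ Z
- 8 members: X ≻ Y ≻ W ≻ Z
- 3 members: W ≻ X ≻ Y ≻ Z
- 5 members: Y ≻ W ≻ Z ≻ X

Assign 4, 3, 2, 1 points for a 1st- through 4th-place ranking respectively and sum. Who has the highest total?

Z: 5·1 + 8·1 + 3·1 + 5·2 = 26
W: 5·3 + 8·2 + 3·4 + 5·3 = 58
Y: 5·4 + 8·3 + 3·2 + 5·4 = 70
X: 5·2 + 8·4 + 3·3 + 5·1 = 56
Y has the highest Borda score (70).

Y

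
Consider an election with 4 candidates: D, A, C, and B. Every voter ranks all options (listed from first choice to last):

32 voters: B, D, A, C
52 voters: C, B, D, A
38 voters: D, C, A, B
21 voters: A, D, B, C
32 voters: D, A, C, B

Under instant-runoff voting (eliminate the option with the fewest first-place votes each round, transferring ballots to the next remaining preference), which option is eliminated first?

Round 1: D 70, A 21, C 52, B 32. Eliminate A.

A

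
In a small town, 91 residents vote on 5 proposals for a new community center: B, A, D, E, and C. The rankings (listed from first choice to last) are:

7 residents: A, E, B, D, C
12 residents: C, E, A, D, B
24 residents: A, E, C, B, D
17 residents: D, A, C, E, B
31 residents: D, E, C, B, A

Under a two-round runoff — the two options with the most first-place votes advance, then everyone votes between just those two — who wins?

D

Round 1 first-place votes: B 0, A 31, D 48, E 0, C 12.
D and A advance.
Runoff: D is preferred to A by 48 voters; A by 43.
D wins the runoff.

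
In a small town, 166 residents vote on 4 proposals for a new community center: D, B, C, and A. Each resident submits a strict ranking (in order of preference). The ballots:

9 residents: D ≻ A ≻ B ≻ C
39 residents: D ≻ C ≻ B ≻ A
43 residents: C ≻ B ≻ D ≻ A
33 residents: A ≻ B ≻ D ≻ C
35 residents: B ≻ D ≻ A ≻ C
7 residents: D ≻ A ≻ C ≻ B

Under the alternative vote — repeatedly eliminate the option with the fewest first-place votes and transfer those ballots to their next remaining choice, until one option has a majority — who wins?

B

Round 1: D 55, B 35, C 43, A 33. Eliminate A.
Round 2: D 55, B 68, C 43. Eliminate C.
Round 3: D 55, B 111. B has a majority.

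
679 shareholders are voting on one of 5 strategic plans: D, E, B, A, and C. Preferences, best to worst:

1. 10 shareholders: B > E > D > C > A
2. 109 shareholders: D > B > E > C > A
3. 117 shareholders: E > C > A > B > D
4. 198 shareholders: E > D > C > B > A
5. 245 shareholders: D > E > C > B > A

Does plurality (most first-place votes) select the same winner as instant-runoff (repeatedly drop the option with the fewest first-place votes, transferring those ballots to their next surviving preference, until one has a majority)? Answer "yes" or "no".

Plurality — first-place votes: D 354, E 315, B 10, A 0, C 0. Winner: D.
Instant-runoff — R1 D 354, E 315, B 10, A 0, C 0 (D winner). Winner: D.
The two methods agree.

yes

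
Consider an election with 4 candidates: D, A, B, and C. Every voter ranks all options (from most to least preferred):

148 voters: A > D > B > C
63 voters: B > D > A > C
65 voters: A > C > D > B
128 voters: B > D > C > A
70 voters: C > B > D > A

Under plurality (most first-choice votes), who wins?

A

First-place votes: D 0, A 213, B 191, C 70.
A has the most first-place votes.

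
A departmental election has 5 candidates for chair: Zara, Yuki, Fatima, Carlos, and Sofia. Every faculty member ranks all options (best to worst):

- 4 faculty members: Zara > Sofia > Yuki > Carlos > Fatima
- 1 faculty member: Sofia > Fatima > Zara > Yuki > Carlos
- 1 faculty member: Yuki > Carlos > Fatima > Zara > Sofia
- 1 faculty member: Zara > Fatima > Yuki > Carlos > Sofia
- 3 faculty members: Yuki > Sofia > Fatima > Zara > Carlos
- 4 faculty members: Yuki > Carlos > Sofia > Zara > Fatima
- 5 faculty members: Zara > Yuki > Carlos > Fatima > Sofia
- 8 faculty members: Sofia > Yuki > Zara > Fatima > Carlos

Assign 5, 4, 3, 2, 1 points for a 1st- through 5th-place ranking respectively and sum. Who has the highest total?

Zara: 4·5 + 1·3 + 1·2 + 1·5 + 3·2 + 4·2 + 5·5 + 8·3 = 93
Yuki: 4·3 + 1·2 + 1·5 + 1·3 + 3·5 + 4·5 + 5·4 + 8·4 = 109
Fatima: 4·1 + 1·4 + 1·3 + 1·4 + 3·3 + 4·1 + 5·2 + 8·2 = 54
Carlos: 4·2 + 1·1 + 1·4 + 1·2 + 3·1 + 4·4 + 5·3 + 8·1 = 57
Sofia: 4·4 + 1·5 + 1·1 + 1·1 + 3·4 + 4·3 + 5·1 + 8·5 = 92
Yuki has the highest Borda score (109).

Yuki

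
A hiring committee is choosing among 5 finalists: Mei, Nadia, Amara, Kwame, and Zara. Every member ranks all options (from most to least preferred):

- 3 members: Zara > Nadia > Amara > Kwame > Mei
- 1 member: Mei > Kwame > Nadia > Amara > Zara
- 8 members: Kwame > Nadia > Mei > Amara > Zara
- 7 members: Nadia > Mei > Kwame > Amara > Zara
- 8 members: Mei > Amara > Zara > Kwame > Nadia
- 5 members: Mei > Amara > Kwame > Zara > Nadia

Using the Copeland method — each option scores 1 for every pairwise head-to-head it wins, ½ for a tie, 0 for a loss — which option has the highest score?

Mei: beats Amara, Kwame, and Zara; loses to Nadia → score 3.
Nadia: beats Mei and Amara; ties Zara; loses to Kwame → score 2.5.
Amara: beats Zara; ties Kwame; loses to Mei and Nadia → score 1.5.
Kwame: beats Nadia and Zara; ties Amara; loses to Mei → score 2.5.
Zara: ties Nadia; loses to Mei, Amara, and Kwame → score 0.5.
Mei has the best pairwise record.

Mei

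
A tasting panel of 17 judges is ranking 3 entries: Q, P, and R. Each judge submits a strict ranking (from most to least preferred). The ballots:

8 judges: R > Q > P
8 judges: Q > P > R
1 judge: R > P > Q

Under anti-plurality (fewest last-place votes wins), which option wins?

Last-place votes: Q 1, P 8, R 8.
Q is ranked last by the fewest voters, so Q wins.

Q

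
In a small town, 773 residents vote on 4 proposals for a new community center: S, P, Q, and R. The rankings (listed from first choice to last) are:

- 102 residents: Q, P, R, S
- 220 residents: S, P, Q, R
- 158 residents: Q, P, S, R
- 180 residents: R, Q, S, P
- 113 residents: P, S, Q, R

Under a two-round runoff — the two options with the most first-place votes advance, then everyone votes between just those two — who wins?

Round 1 first-place votes: S 220, P 113, Q 260, R 180.
Q and S advance.
Runoff: Q is preferred to S by 440 voters; S by 333.
Q wins the runoff.

Q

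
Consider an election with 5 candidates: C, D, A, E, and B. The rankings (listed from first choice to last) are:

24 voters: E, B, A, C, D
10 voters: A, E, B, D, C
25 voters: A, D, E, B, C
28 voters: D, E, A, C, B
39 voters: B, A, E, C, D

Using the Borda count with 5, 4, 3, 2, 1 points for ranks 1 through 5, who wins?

A

C: 24·2 + 10·1 + 25·1 + 28·2 + 39·2 = 217
D: 24·1 + 10·2 + 25·4 + 28·5 + 39·1 = 323
A: 24·3 + 10·5 + 25·5 + 28·3 + 39·4 = 487
E: 24·5 + 10·4 + 25·3 + 28·4 + 39·3 = 464
B: 24·4 + 10·3 + 25·2 + 28·1 + 39·5 = 399
A has the highest Borda score (487).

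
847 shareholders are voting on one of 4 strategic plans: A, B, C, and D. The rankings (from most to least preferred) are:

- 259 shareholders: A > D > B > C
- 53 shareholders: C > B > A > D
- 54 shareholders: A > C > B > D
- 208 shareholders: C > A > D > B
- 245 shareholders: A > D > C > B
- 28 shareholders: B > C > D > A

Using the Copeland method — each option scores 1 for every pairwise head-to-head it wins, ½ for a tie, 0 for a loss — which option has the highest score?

A: beats B, C, and D → score 3.
B: loses to A, C, and D → score 0.
C: beats B; loses to A and D → score 1.
D: beats B and C; loses to A → score 2.
A has the best pairwise record.

A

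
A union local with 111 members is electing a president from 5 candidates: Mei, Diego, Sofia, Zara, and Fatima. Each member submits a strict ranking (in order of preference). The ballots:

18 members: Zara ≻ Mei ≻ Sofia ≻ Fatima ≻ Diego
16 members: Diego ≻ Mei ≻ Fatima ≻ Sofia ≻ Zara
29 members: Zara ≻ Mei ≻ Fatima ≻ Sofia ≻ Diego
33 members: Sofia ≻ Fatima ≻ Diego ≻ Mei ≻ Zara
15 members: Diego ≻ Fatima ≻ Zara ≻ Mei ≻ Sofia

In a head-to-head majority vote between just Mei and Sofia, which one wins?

Voters preferring Mei to Sofia: 78; preferring Sofia to Mei: 33.
Mei wins the head-to-head.

Mei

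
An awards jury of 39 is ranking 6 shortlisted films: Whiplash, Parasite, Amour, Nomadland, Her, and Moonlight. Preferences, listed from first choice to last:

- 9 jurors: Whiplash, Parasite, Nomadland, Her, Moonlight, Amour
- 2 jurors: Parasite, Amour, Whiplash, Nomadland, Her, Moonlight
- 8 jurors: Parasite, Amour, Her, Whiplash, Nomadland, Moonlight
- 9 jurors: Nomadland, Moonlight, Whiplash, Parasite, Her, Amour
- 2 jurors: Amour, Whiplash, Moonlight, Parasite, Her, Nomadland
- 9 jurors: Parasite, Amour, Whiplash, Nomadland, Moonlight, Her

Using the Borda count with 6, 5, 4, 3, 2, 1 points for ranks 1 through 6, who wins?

Parasite

Whiplash: 9·6 + 2·4 + 8·3 + 9·4 + 2·5 + 9·4 = 168
Parasite: 9·5 + 2·6 + 8·6 + 9·3 + 2·3 + 9·6 = 192
Amour: 9·1 + 2·5 + 8·5 + 9·1 + 2·6 + 9·5 = 125
Nomadland: 9·4 + 2·3 + 8·2 + 9·6 + 2·1 + 9·3 = 141
Her: 9·3 + 2·2 + 8·4 + 9·2 + 2·2 + 9·1 = 94
Moonlight: 9·2 + 2·1 + 8·1 + 9·5 + 2·4 + 9·2 = 99
Parasite has the highest Borda score (192).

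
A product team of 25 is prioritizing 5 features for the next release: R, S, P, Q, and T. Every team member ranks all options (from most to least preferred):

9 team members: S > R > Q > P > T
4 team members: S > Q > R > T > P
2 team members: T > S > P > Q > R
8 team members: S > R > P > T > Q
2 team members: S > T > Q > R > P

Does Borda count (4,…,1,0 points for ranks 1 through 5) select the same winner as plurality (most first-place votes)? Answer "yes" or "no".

Borda — scores: R 61, S 98, P 29, Q 36, T 26. Winner: S.
Plurality — first-place votes: R 0, S 23, P 0, Q 0, T 2. Winner: S.
The two methods agree.

yes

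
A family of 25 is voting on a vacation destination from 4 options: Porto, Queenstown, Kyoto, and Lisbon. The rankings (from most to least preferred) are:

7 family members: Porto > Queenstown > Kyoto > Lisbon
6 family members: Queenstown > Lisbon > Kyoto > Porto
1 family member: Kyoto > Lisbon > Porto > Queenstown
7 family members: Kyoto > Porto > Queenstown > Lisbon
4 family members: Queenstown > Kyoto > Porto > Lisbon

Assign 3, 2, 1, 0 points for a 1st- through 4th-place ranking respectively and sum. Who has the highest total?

Queenstown

Porto: 7·3 + 6·0 + 1·1 + 7·2 + 4·1 = 40
Queenstown: 7·2 + 6·3 + 1·0 + 7·1 + 4·3 = 51
Kyoto: 7·1 + 6·1 + 1·3 + 7·3 + 4·2 = 45
Lisbon: 7·0 + 6·2 + 1·2 + 7·0 + 4·0 = 14
Queenstown has the highest Borda score (51).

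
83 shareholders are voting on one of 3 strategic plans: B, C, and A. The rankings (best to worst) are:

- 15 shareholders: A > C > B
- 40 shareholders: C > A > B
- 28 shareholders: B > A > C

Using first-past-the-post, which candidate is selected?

First-place votes: B 28, C 40, A 15.
C has the most first-place votes.

C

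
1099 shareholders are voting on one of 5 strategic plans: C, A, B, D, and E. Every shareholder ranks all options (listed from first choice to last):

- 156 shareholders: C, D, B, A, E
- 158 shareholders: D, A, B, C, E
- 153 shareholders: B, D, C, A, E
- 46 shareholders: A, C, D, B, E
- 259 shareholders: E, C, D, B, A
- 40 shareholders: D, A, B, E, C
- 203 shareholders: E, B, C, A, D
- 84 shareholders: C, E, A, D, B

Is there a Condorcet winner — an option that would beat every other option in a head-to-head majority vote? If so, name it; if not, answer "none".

Checking pairwise contests:
B beats C 554–545.
C beats A 855–244.
D beats B 743–356.
C beats D 748–351.
C beats E 597–502.
Every option loses at least one head-to-head, so there is no Condorcet winner.

none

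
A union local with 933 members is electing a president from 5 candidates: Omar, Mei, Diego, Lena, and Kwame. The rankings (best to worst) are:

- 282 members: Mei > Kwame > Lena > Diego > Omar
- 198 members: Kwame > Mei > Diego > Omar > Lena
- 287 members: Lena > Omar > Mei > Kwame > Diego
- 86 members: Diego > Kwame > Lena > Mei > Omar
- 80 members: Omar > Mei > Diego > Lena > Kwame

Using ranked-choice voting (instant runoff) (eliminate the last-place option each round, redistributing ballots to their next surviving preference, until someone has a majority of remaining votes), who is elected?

Round 1: Omar 80, Mei 282, Diego 86, Lena 287, Kwame 198. Eliminate Omar.
Round 2: Mei 362, Diego 86, Lena 287, Kwame 198. Eliminate Diego.
Round 3: Mei 362, Lena 287, Kwame 284. Eliminate Kwame.
Round 4: Mei 560, Lena 373. Mei has a majority.

Mei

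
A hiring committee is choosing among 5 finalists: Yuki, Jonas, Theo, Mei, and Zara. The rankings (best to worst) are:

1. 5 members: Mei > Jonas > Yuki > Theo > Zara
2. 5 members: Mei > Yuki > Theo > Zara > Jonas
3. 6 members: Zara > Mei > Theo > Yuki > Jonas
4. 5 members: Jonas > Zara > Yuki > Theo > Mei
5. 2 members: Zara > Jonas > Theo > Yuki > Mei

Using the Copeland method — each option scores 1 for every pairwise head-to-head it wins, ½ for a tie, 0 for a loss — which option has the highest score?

Zara

Yuki: beats Theo; loses to Jonas, Mei, and Zara → score 1.
Jonas: beats Yuki and Theo; loses to Mei and Zara → score 2.
Theo: loses to Yuki, Jonas, Mei, and Zara → score 0.
Mei: beats Yuki, Jonas, and Theo; loses to Zara → score 3.
Zara: beats Yuki, Jonas, Theo, and Mei → score 4.
Zara has the best pairwise record.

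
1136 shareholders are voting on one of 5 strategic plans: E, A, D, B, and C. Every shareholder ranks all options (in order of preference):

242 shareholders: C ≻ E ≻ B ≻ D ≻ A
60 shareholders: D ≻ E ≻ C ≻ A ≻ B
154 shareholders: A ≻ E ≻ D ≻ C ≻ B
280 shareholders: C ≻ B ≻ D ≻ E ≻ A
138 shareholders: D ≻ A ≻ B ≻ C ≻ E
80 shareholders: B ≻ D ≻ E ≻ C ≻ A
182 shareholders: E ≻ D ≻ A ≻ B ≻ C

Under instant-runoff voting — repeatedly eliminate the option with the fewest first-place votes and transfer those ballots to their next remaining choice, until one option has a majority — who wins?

C

Round 1: E 182, A 154, D 198, B 80, C 522. Eliminate B.
Round 2: E 182, A 154, D 278, C 522. Eliminate A.
Round 3: E 336, D 278, C 522. Eliminate D.
Round 4: E 476, C 660. C has a majority.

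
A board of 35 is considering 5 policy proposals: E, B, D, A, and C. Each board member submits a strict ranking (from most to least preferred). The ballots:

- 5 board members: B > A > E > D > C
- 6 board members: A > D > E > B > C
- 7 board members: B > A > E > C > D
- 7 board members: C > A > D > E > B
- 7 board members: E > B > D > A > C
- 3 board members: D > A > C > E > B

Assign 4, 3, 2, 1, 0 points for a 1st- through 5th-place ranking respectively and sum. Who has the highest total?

E: 5·2 + 6·2 + 7·2 + 7·1 + 7·4 + 3·1 = 74
B: 5·4 + 6·1 + 7·4 + 7·0 + 7·3 + 3·0 = 75
D: 5·1 + 6·3 + 7·0 + 7·2 + 7·2 + 3·4 = 63
A: 5·3 + 6·4 + 7·3 + 7·3 + 7·1 + 3·3 = 97
C: 5·0 + 6·0 + 7·1 + 7·4 + 7·0 + 3·2 = 41
A has the highest Borda score (97).

A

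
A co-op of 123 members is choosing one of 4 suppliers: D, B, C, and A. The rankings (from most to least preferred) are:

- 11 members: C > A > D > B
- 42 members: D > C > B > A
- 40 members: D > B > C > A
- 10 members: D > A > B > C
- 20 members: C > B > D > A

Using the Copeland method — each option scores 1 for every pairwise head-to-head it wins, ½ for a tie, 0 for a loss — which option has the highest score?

D

D: beats B, C, and A → score 3.
B: beats A; loses to D and C → score 1.
C: beats B and A; loses to D → score 2.
A: loses to D, B, and C → score 0.
D has the best pairwise record.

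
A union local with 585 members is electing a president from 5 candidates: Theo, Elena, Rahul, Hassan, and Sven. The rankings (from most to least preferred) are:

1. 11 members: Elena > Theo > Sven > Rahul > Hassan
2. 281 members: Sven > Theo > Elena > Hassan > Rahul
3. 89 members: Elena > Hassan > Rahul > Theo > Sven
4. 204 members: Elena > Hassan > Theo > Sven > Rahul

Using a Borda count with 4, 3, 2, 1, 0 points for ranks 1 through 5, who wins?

Elena

Theo: 11·3 + 281·3 + 89·1 + 204·2 = 1373
Elena: 11·4 + 281·2 + 89·4 + 204·4 = 1778
Rahul: 11·1 + 281·0 + 89·2 + 204·0 = 189
Hassan: 11·0 + 281·1 + 89·3 + 204·3 = 1160
Sven: 11·2 + 281·4 + 89·0 + 204·1 = 1350
Elena has the highest Borda score (1778).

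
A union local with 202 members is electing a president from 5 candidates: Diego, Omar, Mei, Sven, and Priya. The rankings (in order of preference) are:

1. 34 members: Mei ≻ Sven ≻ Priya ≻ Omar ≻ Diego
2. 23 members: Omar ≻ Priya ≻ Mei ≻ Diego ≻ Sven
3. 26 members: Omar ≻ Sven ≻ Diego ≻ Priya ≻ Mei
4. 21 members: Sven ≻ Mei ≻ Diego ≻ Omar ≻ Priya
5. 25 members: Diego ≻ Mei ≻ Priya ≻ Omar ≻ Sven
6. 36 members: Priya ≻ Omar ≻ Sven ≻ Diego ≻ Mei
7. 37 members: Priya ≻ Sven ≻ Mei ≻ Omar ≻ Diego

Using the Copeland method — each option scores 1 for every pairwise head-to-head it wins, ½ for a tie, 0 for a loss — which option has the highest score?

Diego: loses to Omar, Mei, Sven, and Priya → score 0.
Omar: beats Diego and Sven; loses to Mei and Priya → score 2.
Mei: beats Diego and Omar; loses to Sven and Priya → score 2.
Sven: beats Diego and Mei; loses to Omar and Priya → score 2.
Priya: beats Diego, Omar, Mei, and Sven → score 4.
Priya has the best pairwise record.

Priya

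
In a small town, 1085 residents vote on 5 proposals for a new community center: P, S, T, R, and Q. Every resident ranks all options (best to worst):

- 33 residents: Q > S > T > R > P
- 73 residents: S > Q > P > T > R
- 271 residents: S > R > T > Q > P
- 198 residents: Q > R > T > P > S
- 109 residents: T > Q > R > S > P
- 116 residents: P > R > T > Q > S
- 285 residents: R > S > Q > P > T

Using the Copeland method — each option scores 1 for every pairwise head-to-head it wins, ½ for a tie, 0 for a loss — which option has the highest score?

R

P: loses to S, T, R, and Q → score 0.
S: beats P, T, and Q; loses to R → score 3.
T: beats P; loses to S, R, and Q → score 1.
R: beats P, S, T, and Q → score 4.
Q: beats P and T; loses to S and R → score 2.
R has the best pairwise record.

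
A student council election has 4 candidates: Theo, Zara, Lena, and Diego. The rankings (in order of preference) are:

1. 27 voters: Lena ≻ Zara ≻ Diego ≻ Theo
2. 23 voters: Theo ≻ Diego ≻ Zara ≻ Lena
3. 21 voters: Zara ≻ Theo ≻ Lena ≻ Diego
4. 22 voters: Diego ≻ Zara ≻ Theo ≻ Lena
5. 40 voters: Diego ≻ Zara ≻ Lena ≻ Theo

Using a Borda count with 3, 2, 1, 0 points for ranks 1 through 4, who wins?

Theo: 27·0 + 23·3 + 21·2 + 22·1 + 40·0 = 133
Zara: 27·2 + 23·1 + 21·3 + 22·2 + 40·2 = 264
Lena: 27·3 + 23·0 + 21·1 + 22·0 + 40·1 = 142
Diego: 27·1 + 23·2 + 21·0 + 22·3 + 40·3 = 259
Zara has the highest Borda score (264).

Zara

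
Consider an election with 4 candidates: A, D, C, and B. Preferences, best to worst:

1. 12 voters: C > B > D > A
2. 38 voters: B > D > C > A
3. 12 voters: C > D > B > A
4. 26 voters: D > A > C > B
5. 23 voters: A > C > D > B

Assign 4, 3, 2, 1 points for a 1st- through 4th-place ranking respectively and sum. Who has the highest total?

A: 12·1 + 38·1 + 12·1 + 26·3 + 23·4 = 232
D: 12·2 + 38·3 + 12·3 + 26·4 + 23·2 = 324
C: 12·4 + 38·2 + 12·4 + 26·2 + 23·3 = 293
B: 12·3 + 38·4 + 12·2 + 26·1 + 23·1 = 261
D has the highest Borda score (324).

D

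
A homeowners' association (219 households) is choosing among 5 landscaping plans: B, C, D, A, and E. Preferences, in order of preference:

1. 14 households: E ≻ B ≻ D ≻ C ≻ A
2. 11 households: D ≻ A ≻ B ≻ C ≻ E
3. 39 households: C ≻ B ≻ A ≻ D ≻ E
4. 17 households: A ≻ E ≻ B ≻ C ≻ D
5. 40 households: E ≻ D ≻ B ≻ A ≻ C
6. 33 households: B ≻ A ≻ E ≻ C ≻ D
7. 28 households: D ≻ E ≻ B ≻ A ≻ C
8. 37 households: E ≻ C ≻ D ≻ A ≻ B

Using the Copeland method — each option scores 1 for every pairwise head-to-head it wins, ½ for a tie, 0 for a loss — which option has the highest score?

E

B: beats C and A; loses to D and E → score 2.
C: beats D; loses to B, A, and E → score 1.
D: beats B and A; loses to C and E → score 2.
A: beats C; loses to B, D, and E → score 1.
E: beats B, C, D, and A → score 4.
E has the best pairwise record.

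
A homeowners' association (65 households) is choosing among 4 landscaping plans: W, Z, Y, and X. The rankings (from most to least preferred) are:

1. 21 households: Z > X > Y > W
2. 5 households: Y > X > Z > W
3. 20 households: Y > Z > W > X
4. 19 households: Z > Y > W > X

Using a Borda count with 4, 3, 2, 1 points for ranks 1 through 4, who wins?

W: 21·1 + 5·1 + 20·2 + 19·2 = 104
Z: 21·4 + 5·2 + 20·3 + 19·4 = 230
Y: 21·2 + 5·4 + 20·4 + 19·3 = 199
X: 21·3 + 5·3 + 20·1 + 19·1 = 117
Z has the highest Borda score (230).

Z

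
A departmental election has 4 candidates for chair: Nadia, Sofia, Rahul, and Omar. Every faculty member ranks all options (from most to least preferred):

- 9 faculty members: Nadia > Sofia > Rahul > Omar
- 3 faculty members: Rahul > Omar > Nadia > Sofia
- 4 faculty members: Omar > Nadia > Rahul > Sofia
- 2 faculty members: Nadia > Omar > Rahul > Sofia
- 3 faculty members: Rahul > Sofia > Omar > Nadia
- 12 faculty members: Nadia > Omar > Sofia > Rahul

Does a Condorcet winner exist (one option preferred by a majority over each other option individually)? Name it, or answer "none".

Nadia vs Sofia: 30–3 for Nadia.
Nadia vs Rahul: 27–6 for Nadia.
Nadia vs Omar: 23–10 for Nadia.
Nadia beats every other option head-to-head.

Nadia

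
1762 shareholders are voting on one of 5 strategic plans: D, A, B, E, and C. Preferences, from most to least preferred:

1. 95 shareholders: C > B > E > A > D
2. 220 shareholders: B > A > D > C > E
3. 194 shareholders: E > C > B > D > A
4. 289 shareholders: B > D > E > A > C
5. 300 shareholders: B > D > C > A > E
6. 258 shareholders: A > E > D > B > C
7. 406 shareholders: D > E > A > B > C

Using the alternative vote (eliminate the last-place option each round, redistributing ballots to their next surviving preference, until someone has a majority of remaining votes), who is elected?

B

Round 1: D 406, A 258, B 809, E 194, C 95. Eliminate C.
Round 2: D 406, A 258, B 904, E 194. B has a majority.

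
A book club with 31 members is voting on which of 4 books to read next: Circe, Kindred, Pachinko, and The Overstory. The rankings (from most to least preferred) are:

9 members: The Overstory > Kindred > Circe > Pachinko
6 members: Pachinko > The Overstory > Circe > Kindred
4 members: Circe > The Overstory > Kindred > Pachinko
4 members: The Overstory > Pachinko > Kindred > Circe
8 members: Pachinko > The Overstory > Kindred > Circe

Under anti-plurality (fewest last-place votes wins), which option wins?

Last-place votes: Circe 12, Kindred 6, Pachinko 13, The Overstory 0.
The Overstory is ranked last by the fewest voters, so The Overstory wins.

The Overstory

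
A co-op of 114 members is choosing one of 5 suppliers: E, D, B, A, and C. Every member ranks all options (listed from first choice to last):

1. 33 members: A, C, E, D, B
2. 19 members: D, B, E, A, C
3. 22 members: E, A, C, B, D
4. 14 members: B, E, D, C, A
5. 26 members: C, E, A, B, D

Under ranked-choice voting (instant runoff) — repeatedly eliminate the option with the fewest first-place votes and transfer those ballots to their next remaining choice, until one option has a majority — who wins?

Round 1: E 22, D 19, B 14, A 33, C 26. Eliminate B.
Round 2: E 36, D 19, A 33, C 26. Eliminate D.
Round 3: E 55, A 33, C 26. Eliminate C.
Round 4: E 81, A 33. E has a majority.

E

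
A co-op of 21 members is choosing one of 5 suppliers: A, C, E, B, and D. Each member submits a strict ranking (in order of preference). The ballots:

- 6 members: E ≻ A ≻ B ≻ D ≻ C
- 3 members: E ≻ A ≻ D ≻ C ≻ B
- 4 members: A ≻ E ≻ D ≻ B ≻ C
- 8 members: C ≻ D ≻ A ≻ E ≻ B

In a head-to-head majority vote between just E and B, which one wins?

Voters preferring E to B: 21; preferring B to E: 0.
E wins the head-to-head.

E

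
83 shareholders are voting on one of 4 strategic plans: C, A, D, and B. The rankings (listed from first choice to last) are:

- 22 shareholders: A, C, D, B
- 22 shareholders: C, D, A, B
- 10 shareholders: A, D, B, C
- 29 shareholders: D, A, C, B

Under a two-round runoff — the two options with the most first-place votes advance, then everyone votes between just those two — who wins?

D

Round 1 first-place votes: C 22, A 32, D 29, B 0.
A and D advance.
Runoff: A is preferred to D by 32 voters; D by 51.
D wins the runoff.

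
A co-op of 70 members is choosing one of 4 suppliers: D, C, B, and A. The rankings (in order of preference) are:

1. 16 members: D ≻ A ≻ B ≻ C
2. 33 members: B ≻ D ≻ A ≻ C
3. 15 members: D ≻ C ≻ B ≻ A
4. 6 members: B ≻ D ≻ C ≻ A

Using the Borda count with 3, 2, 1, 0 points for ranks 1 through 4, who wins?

D: 16·3 + 33·2 + 15·3 + 6·2 = 171
C: 16·0 + 33·0 + 15·2 + 6·1 = 36
B: 16·1 + 33·3 + 15·1 + 6·3 = 148
A: 16·2 + 33·1 + 15·0 + 6·0 = 65
D has the highest Borda score (171).

D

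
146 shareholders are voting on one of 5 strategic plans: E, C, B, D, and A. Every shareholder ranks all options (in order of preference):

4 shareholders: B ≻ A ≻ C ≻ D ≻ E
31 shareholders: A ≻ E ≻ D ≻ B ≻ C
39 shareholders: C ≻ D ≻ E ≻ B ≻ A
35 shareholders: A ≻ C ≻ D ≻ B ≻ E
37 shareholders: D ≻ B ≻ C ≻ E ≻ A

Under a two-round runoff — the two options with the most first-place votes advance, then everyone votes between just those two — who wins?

C

Round 1 first-place votes: E 0, C 39, B 4, D 37, A 66.
A and C advance.
Runoff: A is preferred to C by 70 voters; C by 76.
C wins the runoff.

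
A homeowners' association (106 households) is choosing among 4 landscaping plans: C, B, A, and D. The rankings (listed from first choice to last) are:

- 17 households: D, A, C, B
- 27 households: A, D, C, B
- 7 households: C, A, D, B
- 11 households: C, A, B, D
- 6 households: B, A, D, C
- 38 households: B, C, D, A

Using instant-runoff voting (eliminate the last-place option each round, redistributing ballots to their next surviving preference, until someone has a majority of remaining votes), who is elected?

A

Round 1: C 18, B 44, A 27, D 17. Eliminate D.
Round 2: C 18, B 44, A 44. Eliminate C.
Round 3: B 44, A 62. A has a majority.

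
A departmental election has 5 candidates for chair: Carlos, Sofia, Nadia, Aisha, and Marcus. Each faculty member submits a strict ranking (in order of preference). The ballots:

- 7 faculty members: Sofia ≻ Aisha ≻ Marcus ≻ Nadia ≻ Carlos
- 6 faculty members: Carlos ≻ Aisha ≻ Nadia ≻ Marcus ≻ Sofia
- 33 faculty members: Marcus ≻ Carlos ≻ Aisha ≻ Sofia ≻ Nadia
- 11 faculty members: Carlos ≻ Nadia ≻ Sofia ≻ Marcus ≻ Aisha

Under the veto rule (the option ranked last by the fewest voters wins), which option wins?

Marcus

Last-place votes: Carlos 7, Sofia 6, Nadia 33, Aisha 11, Marcus 0.
Marcus is ranked last by the fewest voters, so Marcus wins.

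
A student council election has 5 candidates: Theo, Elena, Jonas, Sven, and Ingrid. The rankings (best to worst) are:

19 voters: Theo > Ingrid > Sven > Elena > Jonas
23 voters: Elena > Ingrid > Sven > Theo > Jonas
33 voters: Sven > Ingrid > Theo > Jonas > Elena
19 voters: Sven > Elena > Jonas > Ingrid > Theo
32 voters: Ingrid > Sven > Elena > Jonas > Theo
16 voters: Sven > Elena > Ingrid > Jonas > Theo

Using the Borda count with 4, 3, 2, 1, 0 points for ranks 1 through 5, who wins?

Theo: 19·4 + 23·1 + 33·2 + 19·0 + 32·0 + 16·0 = 165
Elena: 19·1 + 23·4 + 33·0 + 19·3 + 32·2 + 16·3 = 280
Jonas: 19·0 + 23·0 + 33·1 + 19·2 + 32·1 + 16·1 = 119
Sven: 19·2 + 23·2 + 33·4 + 19·4 + 32·3 + 16·4 = 452
Ingrid: 19·3 + 23·3 + 33·3 + 19·1 + 32·4 + 16·2 = 404
Sven has the highest Borda score (452).

Sven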